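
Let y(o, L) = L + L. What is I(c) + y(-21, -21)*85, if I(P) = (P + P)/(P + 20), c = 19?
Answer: -139192/39 ≈ -3569.0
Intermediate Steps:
I(P) = 2*P/(20 + P) (I(P) = (2*P)/(20 + P) = 2*P/(20 + P))
y(o, L) = 2*L
I(c) + y(-21, -21)*85 = 2*19/(20 + 19) + (2*(-21))*85 = 2*19/39 - 42*85 = 2*19*(1/39) - 3570 = 38/39 - 3570 = -139192/39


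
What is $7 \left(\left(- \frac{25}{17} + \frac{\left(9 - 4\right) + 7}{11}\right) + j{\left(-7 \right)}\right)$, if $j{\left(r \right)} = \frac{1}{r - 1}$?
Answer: $- \frac{5285}{1496} \approx -3.5328$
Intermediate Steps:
$j{\left(r \right)} = \frac{1}{-1 + r}$
$7 \left(\left(- \frac{25}{17} + \frac{\left(9 - 4\right) + 7}{11}\right) + j{\left(-7 \right)}\right) = 7 \left(\left(- \frac{25}{17} + \frac{\left(9 - 4\right) + 7}{11}\right) + \frac{1}{-1 - 7}\right) = 7 \left(\left(\left(-25\right) \frac{1}{17} + \left(5 + 7\right) \frac{1}{11}\right) + \frac{1}{-8}\right) = 7 \left(\left(- \frac{25}{17} + 12 \cdot \frac{1}{11}\right) - \frac{1}{8}\right) = 7 \left(\left(- \frac{25}{17} + \frac{12}{11}\right) - \frac{1}{8}\right) = 7 \left(- \frac{71}{187} - \frac{1}{8}\right) = 7 \left(- \frac{755}{1496}\right) = - \frac{5285}{1496}$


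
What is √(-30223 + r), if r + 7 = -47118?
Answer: 2*I*√19337 ≈ 278.12*I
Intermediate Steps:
r = -47125 (r = -7 - 47118 = -47125)
√(-30223 + r) = √(-30223 - 47125) = √(-77348) = 2*I*√19337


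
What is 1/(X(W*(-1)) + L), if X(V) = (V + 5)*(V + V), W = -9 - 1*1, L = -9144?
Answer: -1/8844 ≈ -0.00011307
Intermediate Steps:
W = -10 (W = -9 - 1 = -10)
X(V) = 2*V*(5 + V) (X(V) = (5 + V)*(2*V) = 2*V*(5 + V))
1/(X(W*(-1)) + L) = 1/(2*(-10*(-1))*(5 - 10*(-1)) - 9144) = 1/(2*10*(5 + 10) - 9144) = 1/(2*10*15 - 9144) = 1/(300 - 9144) = 1/(-8844) = -1/8844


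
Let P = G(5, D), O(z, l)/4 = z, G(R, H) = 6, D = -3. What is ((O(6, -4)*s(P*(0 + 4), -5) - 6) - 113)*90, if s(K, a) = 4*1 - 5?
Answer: -12870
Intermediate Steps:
O(z, l) = 4*z
P = 6
s(K, a) = -1 (s(K, a) = 4 - 5 = -1)
((O(6, -4)*s(P*(0 + 4), -5) - 6) - 113)*90 = (((4*6)*(-1) - 6) - 113)*90 = ((24*(-1) - 6) - 113)*90 = ((-24 - 6) - 113)*90 = (-30 - 113)*90 = -143*90 = -12870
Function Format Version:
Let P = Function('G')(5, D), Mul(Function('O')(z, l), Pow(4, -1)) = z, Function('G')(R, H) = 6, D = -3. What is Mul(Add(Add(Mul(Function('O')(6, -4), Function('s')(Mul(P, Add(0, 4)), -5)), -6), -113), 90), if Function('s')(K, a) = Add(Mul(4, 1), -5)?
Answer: -12870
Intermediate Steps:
Function('O')(z, l) = Mul(4, z)
P = 6
Function('s')(K, a) = -1 (Function('s')(K, a) = Add(4, -5) = -1)
Mul(Add(Add(Mul(Function('O')(6, -4), Function('s')(Mul(P, Add(0, 4)), -5)), -6), -113), 90) = Mul(Add(Add(Mul(Mul(4, 6), -1), -6), -113), 90) = Mul(Add(Add(Mul(24, -1), -6), -113), 90) = Mul(Add(Add(-24, -6), -113), 90) = Mul(Add(-30, -113), 90) = Mul(-143, 90) = -12870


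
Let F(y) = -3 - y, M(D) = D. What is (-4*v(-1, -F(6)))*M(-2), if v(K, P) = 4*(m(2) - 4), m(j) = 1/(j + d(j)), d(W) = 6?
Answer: -124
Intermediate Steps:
m(j) = 1/(6 + j) (m(j) = 1/(j + 6) = 1/(6 + j))
v(K, P) = -31/2 (v(K, P) = 4*(1/(6 + 2) - 4) = 4*(1/8 - 4) = 4*(⅛ - 4) = 4*(-31/8) = -31/2)
(-4*v(-1, -F(6)))*M(-2) = -4*(-31/2)*(-2) = 62*(-2) = -124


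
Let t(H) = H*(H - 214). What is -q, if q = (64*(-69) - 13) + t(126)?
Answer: 15517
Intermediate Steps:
t(H) = H*(-214 + H)
q = -15517 (q = (64*(-69) - 13) + 126*(-214 + 126) = (-4416 - 13) + 126*(-88) = -4429 - 11088 = -15517)
-q = -1*(-15517) = 15517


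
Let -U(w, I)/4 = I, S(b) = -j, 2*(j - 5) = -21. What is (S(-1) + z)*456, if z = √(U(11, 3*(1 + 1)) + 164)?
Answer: 2508 + 912*√35 ≈ 7903.5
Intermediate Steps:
j = -11/2 (j = 5 + (½)*(-21) = 5 - 21/2 = -11/2 ≈ -5.5000)
S(b) = 11/2 (S(b) = -1*(-11/2) = 11/2)
U(w, I) = -4*I
z = 2*√35 (z = √(-12*(1 + 1) + 164) = √(-12*2 + 164) = √(-4*6 + 164) = √(-24 + 164) = √140 = 2*√35 ≈ 11.832)
(S(-1) + z)*456 = (11/2 + 2*√35)*456 = 2508 + 912*√35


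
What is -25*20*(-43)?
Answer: 21500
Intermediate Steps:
-25*20*(-43) = -500*(-43) = 21500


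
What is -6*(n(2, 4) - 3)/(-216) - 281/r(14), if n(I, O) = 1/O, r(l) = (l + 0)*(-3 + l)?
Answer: -21079/11088 ≈ -1.9011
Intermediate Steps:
r(l) = l*(-3 + l)
-6*(n(2, 4) - 3)/(-216) - 281/r(14) = -6*(1/4 - 3)/(-216) - 281*1/(14*(-3 + 14)) = -6*(¼ - 3)*(-1/216) - 281/(14*11) = -6*(-11/4)*(-1/216) - 281/154 = (33/2)*(-1/216) - 281*1/154 = -11/144 - 281/154 = -21079/11088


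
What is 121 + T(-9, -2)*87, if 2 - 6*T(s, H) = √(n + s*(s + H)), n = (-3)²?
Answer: 150 - 87*√3 ≈ -0.68842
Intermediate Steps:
n = 9
T(s, H) = ⅓ - √(9 + s*(H + s))/6 (T(s, H) = ⅓ - √(9 + s*(s + H))/6 = ⅓ - √(9 + s*(H + s))/6)
121 + T(-9, -2)*87 = 121 + (⅓ - √(9 + (-9)² - 2*(-9))/6)*87 = 121 + (⅓ - √(9 + 81 + 18)/6)*87 = 121 + (⅓ - √3)*87 = 121 + (29 - 87*√3) = 150 - 87*√3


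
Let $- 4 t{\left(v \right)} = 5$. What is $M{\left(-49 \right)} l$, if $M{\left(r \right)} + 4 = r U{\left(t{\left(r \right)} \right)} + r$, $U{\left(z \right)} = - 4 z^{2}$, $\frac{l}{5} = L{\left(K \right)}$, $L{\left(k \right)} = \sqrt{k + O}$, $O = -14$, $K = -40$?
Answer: $\frac{15195 i \sqrt{6}}{4} \approx 9305.0 i$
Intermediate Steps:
$t{\left(v \right)} = - \frac{5}{4}$ ($t{\left(v \right)} = \left(- \frac{1}{4}\right) 5 = - \frac{5}{4}$)
$L{\left(k \right)} = \sqrt{-14 + k}$ ($L{\left(k \right)} = \sqrt{k - 14} = \sqrt{-14 + k}$)
$l = 15 i \sqrt{6}$ ($l = 5 \sqrt{-14 - 40} = 5 \sqrt{-54} = 5 \cdot 3 i \sqrt{6} = 15 i \sqrt{6} \approx 36.742 i$)
$M{\left(r \right)} = -4 - \frac{21 r}{4}$ ($M{\left(r \right)} = -4 + \left(r \left(- 4 \left(- \frac{5}{4}\right)^{2}\right) + r\right) = -4 + \left(r \left(\left(-4\right) \frac{25}{16}\right) + r\right) = -4 + \left(r \left(- \frac{25}{4}\right) + r\right) = -4 + \left(- \frac{25 r}{4} + r\right) = -4 - \frac{21 r}{4}$)
$M{\left(-49 \right)} l = \left(-4 - - \frac{1029}{4}\right) 15 i \sqrt{6} = \left(-4 + \frac{1029}{4}\right) 15 i \sqrt{6} = \frac{1013 \cdot 15 i \sqrt{6}}{4} = \frac{15195 i \sqrt{6}}{4}$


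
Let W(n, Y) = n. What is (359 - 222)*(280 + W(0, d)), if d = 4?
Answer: 38360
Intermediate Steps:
(359 - 222)*(280 + W(0, d)) = (359 - 222)*(280 + 0) = 137*280 = 38360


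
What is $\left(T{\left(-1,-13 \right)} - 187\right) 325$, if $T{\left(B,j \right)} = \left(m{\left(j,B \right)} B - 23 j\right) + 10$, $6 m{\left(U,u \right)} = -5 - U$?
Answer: $\frac{117650}{3} \approx 39217.0$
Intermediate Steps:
$m{\left(U,u \right)} = - \frac{5}{6} - \frac{U}{6}$ ($m{\left(U,u \right)} = \frac{-5 - U}{6} = - \frac{5}{6} - \frac{U}{6}$)
$T{\left(B,j \right)} = 10 - 23 j + B \left(- \frac{5}{6} - \frac{j}{6}\right)$ ($T{\left(B,j \right)} = \left(\left(- \frac{5}{6} - \frac{j}{6}\right) B - 23 j\right) + 10 = \left(B \left(- \frac{5}{6} - \frac{j}{6}\right) - 23 j\right) + 10 = \left(- 23 j + B \left(- \frac{5}{6} - \frac{j}{6}\right)\right) + 10 = 10 - 23 j + B \left(- \frac{5}{6} - \frac{j}{6}\right)$)
$\left(T{\left(-1,-13 \right)} - 187\right) 325 = \left(\left(10 - -299 - - \frac{5 - 13}{6}\right) - 187\right) 325 = \left(\left(10 + 299 - \left(- \frac{1}{6}\right) \left(-8\right)\right) - 187\right) 325 = \left(\left(10 + 299 - \frac{4}{3}\right) - 187\right) 325 = \left(\frac{923}{3} - 187\right) 325 = \frac{362}{3} \cdot 325 = \frac{117650}{3}$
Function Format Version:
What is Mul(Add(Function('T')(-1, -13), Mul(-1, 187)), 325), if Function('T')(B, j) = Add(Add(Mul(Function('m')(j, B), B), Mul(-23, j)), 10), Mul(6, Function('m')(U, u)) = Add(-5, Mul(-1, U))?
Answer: Rational(117650, 3) ≈ 39217.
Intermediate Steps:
Function('m')(U, u) = Add(Rational(-5, 6), Mul(Rational(-1, 6), U)) (Function('m')(U, u) = Mul(Rational(1, 6), Add(-5, Mul(-1, U))) = Add(Rational(-5, 6), Mul(Rational(-1, 6), U)))
Function('T')(B, j) = Add(10, Mul(-23, j), Mul(B, Add(Rational(-5, 6), Mul(Rational(-1, 6), j)))) (Function('T')(B, j) = Add(Add(Mul(Add(Rational(-5, 6), Mul(Rational(-1, 6), j)), B), Mul(-23, j)), 10) = Add(Add(Mul(B, Add(Rational(-5, 6), Mul(Rational(-1, 6), j))), Mul(-23, j)), 10) = Add(Add(Mul(-23, j), Mul(B, Add(Rational(-5, 6), Mul(Rational(-1, 6), j)))), 10) = Add(10, Mul(-23, j), Mul(B, Add(Rational(-5, 6), Mul(Rational(-1, 6), j)))))
Mul(Add(Function('T')(-1, -13), Mul(-1, 187)), 325) = Mul(Add(Add(10, Mul(-23, -13), Mul(Rational(-1, 6), -1, Add(5, -13))), Mul(-1, 187)), 325) = Mul(Add(Add(10, 299, Mul(Rational(-1, 6), -1, -8)), -187), 325) = Mul(Add(Add(10, 299, Rational(-4, 3)), -187), 325) = Mul(Add(Rational(923, 3), -187), 325) = Mul(Rational(362, 3), 325) = Rational(117650, 3)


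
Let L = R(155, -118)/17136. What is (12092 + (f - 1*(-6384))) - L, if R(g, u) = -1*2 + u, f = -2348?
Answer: 11515397/714 ≈ 16128.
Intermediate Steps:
R(g, u) = -2 + u
L = -5/714 (L = (-2 - 118)/17136 = -120*1/17136 = -5/714 ≈ -0.0070028)
(12092 + (f - 1*(-6384))) - L = (12092 + (-2348 - 1*(-6384))) - 1*(-5/714) = (12092 + (-2348 + 6384)) + 5/714 = (12092 + 4036) + 5/714 = 16128 + 5/714 = 11515397/714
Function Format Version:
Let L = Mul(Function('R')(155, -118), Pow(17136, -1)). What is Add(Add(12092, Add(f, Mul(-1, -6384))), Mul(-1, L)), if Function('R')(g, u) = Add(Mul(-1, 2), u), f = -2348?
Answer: Rational(11515397, 714) ≈ 16128.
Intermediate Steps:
Function('R')(g, u) = Add(-2, u)
L = Rational(-5, 714) (L = Mul(Add(-2, -118), Pow(17136, -1)) = Mul(-120, Rational(1, 17136)) = Rational(-5, 714) ≈ -0.0070028)
Add(Add(12092, Add(f, Mul(-1, -6384))), Mul(-1, L)) = Add(Add(12092, Add(-2348, Mul(-1, -6384))), Mul(-1, Rational(-5, 714))) = Add(Add(12092, Add(-2348, 6384)), Rational(5, 714)) = Add(Add(12092, 4036), Rational(5, 714)) = Add(16128, Rational(5, 714)) = Rational(11515397, 714)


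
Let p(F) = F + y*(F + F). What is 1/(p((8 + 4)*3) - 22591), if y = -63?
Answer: -1/27091 ≈ -3.6913e-5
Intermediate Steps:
p(F) = -125*F (p(F) = F - 63*(F + F) = F - 126*F = -125*F)
1/(p((8 + 4)*3) - 22591) = 1/(-125*(8 + 4)*3 - 22591) = 1/(-1500*3 - 22591) = 1/(-125*36 - 22591) = 1/(-4500 - 22591) = 1/(-27091) = -1/27091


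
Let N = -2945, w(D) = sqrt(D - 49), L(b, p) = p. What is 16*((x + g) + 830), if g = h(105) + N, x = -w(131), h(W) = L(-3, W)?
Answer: -32160 - 16*sqrt(82) ≈ -32305.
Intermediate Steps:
w(D) = sqrt(-49 + D)
h(W) = W
x = -sqrt(82) (x = -sqrt(-49 + 131) = -sqrt(82) ≈ -9.0554)
g = -2840 (g = 105 - 2945 = -2840)
16*((x + g) + 830) = 16*((-sqrt(82) - 2840) + 830) = 16*((-2840 - sqrt(82)) + 830) = 16*(-2010 - sqrt(82)) = -32160 - 16*sqrt(82)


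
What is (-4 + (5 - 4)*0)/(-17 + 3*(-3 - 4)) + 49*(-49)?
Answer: -45617/19 ≈ -2400.9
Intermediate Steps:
(-4 + (5 - 4)*0)/(-17 + 3*(-3 - 4)) + 49*(-49) = (-4 + 1*0)/(-17 + 3*(-7)) - 2401 = (-4 + 0)/(-17 - 21) - 2401 = -4/(-38) - 2401 = -4*(-1/38) - 2401 = 2/19 - 2401 = -45617/19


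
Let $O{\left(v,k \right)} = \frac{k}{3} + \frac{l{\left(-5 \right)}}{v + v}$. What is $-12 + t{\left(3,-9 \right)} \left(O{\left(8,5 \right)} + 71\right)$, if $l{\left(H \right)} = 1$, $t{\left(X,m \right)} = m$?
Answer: $- \frac{10665}{16} \approx -666.56$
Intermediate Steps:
$O{\left(v,k \right)} = \frac{1}{2 v} + \frac{k}{3}$ ($O{\left(v,k \right)} = \frac{k}{3} + 1 \frac{1}{v + v} = k \frac{1}{3} + 1 \frac{1}{2 v} = \frac{k}{3} + 1 \frac{1}{2 v} = \frac{k}{3} + \frac{1}{2 v} = \frac{1}{2 v} + \frac{k}{3}$)
$-12 + t{\left(3,-9 \right)} \left(O{\left(8,5 \right)} + 71\right) = -12 - 9 \left(\left(\frac{1}{2 \cdot 8} + \frac{1}{3} \cdot 5\right) + 71\right) = -12 - 9 \left(\left(\frac{1}{2} \cdot \frac{1}{8} + \frac{5}{3}\right) + 71\right) = -12 - 9 \left(\left(\frac{1}{16} + \frac{5}{3}\right) + 71\right) = -12 - 9 \left(\frac{83}{48} + 71\right) = -12 - \frac{10473}{16} = - \frac{10665}{16}$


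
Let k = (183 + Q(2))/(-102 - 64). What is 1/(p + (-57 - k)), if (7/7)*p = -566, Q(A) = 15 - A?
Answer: -83/51611 ≈ -0.0016082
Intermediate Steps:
p = -566
k = -98/83 (k = (183 + (15 - 1*2))/(-102 - 64) = (183 + (15 - 2))/(-166) = (183 + 13)*(-1/166) = 196*(-1/166) = -98/83 ≈ -1.1807)
1/(p + (-57 - k)) = 1/(-566 + (-57 - 1*(-98/83))) = 1/(-566 + (-57 + 98/83)) = 1/(-566 - 4633/83) = 1/(-51611/83) = -83/51611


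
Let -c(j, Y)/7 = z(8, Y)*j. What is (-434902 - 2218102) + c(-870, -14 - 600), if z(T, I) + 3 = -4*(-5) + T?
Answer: -2500754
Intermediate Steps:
z(T, I) = 17 + T (z(T, I) = -3 + (-4*(-5) + T) = -3 + (20 + T) = 17 + T)
c(j, Y) = -175*j (c(j, Y) = -7*(17 + 8)*j = -175*j)
(-434902 - 2218102) + c(-870, -14 - 600) = (-434902 - 2218102) - 175*(-870) = -2653004 + 152250 = -2500754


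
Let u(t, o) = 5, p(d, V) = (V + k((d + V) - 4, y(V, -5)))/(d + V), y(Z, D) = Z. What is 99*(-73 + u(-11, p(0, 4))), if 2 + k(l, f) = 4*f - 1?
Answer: -6732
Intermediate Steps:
k(l, f) = -3 + 4*f (k(l, f) = -2 + (4*f - 1) = -2 + (-1 + 4*f) = -3 + 4*f)
p(d, V) = (-3 + 5*V)/(V + d) (p(d, V) = (V + (-3 + 4*V))/(d + V) = (-3 + 5*V)/(V + d))
99*(-73 + u(-11, p(0, 4))) = 99*(-73 + 5) = 99*(-68) = -6732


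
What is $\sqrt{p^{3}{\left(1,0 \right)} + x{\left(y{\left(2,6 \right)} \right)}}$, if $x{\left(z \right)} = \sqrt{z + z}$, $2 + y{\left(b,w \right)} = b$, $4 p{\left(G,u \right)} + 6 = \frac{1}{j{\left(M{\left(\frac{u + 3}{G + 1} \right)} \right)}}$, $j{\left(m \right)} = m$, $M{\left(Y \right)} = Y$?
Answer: $\frac{8 i \sqrt{3}}{9} \approx 1.5396 i$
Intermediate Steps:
$p{\left(G,u \right)} = - \frac{3}{2} + \frac{1 + G}{4 \left(3 + u\right)}$ ($p{\left(G,u \right)} = - \frac{3}{2} + \frac{1}{4 \frac{u + 3}{G + 1}} = - \frac{3}{2} + \frac{1}{4 \frac{3 + u}{1 + G}} = - \frac{3}{2} + \frac{\frac{1}{3 + u} \left(1 + G\right)}{4} = - \frac{3}{2} + \frac{1 + G}{4 \left(3 + u\right)}$)
$y{\left(b,w \right)} = -2 + b$
$x{\left(z \right)} = \sqrt{2} \sqrt{z}$ ($x{\left(z \right)} = \sqrt{2 z} = \sqrt{2} \sqrt{z}$)
$\sqrt{p^{3}{\left(1,0 \right)} + x{\left(y{\left(2,6 \right)} \right)}} = \sqrt{\left(\frac{-17 + 1 - 0}{4 \left(3 + 0\right)}\right)^{3} + \sqrt{2} \sqrt{-2 + 2}} = \sqrt{\left(\frac{-17 + 1 + 0}{4 \cdot 3}\right)^{3} + \sqrt{2} \sqrt{0}} = \sqrt{\left(\frac{1}{4} \cdot \frac{1}{3} \left(-16\right)\right)^{3} + \sqrt{2} \cdot 0} = \sqrt{\left(- \frac{4}{3}\right)^{3} + 0} = \sqrt{- \frac{64}{27} + 0} = \sqrt{- \frac{64}{27}} = \frac{8 i \sqrt{3}}{9}$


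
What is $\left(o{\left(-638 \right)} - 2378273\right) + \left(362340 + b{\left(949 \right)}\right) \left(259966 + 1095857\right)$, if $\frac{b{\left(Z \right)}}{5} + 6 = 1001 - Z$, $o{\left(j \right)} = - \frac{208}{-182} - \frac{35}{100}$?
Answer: $\frac{68820971357291}{140} \approx 4.9158 \cdot 10^{11}$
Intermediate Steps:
$o{\left(j \right)} = \frac{111}{140}$ ($o{\left(j \right)} = \left(-208\right) \left(- \frac{1}{182}\right) - \frac{7}{20} = \frac{8}{7} - \frac{7}{20} = \frac{111}{140}$)
$b{\left(Z \right)} = 4975 - 5 Z$ ($b{\left(Z \right)} = -30 + 5 \left(1001 - Z\right) = -30 - \left(-5005 + 5 Z\right) = 4975 - 5 Z$)
$\left(o{\left(-638 \right)} - 2378273\right) + \left(362340 + b{\left(949 \right)}\right) \left(259966 + 1095857\right) = \left(\frac{111}{140} - 2378273\right) + \left(362340 + \left(4975 - 4745\right)\right) \left(259966 + 1095857\right) = - \frac{332958109}{140} + \left(362340 + \left(4975 - 4745\right)\right) 1355823 = - \frac{332958109}{140} + \left(362340 + 230\right) 1355823 = - \frac{332958109}{140} + 362570 \cdot 1355823 = - \frac{332958109}{140} + 491580745110 = \frac{68820971357291}{140}$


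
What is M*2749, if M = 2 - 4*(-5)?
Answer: 60478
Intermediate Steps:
M = 22 (M = 2 + 20 = 22)
M*2749 = 22*2749 = 60478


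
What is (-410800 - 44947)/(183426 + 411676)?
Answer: -455747/595102 ≈ -0.76583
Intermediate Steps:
(-410800 - 44947)/(183426 + 411676) = -455747/595102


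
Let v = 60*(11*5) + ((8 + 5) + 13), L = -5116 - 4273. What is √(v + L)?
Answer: I*√6063 ≈ 77.865*I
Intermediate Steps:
L = -9389
v = 3326 (v = 60*55 + (13 + 13) = 3300 + 26 = 3326)
√(v + L) = √(3326 - 9389) = √(-6063) = I*√6063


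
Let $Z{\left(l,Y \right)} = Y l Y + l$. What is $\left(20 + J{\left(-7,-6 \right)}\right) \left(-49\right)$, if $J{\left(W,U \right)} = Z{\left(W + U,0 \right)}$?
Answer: $-343$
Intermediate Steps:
$Z{\left(l,Y \right)} = l + l Y^{2}$ ($Z{\left(l,Y \right)} = l Y^{2} + l = l + l Y^{2}$)
$J{\left(W,U \right)} = U + W$ ($J{\left(W,U \right)} = \left(W + U\right) \left(1 + 0^{2}\right) = \left(U + W\right) \left(1 + 0\right) = \left(U + W\right) 1 = U + W$)
$\left(20 + J{\left(-7,-6 \right)}\right) \left(-49\right) = \left(20 - 13\right) \left(-49\right) = 7 \left(-49\right) = -343$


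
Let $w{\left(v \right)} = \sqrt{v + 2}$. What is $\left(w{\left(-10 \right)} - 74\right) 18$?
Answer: $-1332 + 36 i \sqrt{2} \approx -1332.0 + 50.912 i$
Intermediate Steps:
$w{\left(v \right)} = \sqrt{2 + v}$
$\left(w{\left(-10 \right)} - 74\right) 18 = \left(\sqrt{2 - 10} - 74\right) 18 = \left(\sqrt{-8} - 74\right) 18 = \left(2 i \sqrt{2} - 74\right) 18 = \left(-74 + 2 i \sqrt{2}\right) 18 = -1332 + 36 i \sqrt{2}$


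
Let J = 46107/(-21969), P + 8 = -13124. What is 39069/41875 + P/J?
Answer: 1342512152987/214525625 ≈ 6258.0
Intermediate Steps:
P = -13132 (P = -8 - 13124 = -13132)
J = -5123/2441 (J = 46107*(-1/21969) = -5123/2441 ≈ -2.0987)
39069/41875 + P/J = 39069/41875 - 13132/(-5123/2441) = 39069*(1/41875) - 13132*(-2441/5123) = 39069/41875 + 32055212/5123 = 1342512152987/214525625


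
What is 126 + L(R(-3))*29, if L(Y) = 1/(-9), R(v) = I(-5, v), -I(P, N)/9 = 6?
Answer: 1105/9 ≈ 122.78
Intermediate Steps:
I(P, N) = -54 (I(P, N) = -9*6 = -54)
R(v) = -54
L(Y) = -⅑ (L(Y) = 1*(-⅑) = -⅑)
126 + L(R(-3))*29 = 126 - ⅑*29 = 126 - 29/9 = 1105/9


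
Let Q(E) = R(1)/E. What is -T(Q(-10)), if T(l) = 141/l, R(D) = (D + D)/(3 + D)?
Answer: 2820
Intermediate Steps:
R(D) = 2*D/(3 + D) (R(D) = (2*D)/(3 + D) = 2*D/(3 + D))
Q(E) = 1/(2*E) (Q(E) = (2*1/(3 + 1))/E = (2*1/4)/E = (2*1*(¼))/E = 1/(2*E))
-T(Q(-10)) = -141/((½)/(-10)) = -141/((½)*(-⅒)) = -141/(-1/20) = -141*(-20) = -1*(-2820) = 2820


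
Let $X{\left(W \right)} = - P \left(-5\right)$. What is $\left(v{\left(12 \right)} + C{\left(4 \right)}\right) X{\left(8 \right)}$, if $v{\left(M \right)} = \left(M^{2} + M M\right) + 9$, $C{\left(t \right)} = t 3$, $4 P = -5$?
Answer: $- \frac{7725}{4} \approx -1931.3$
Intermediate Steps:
$P = - \frac{5}{4}$ ($P = \frac{1}{4} \left(-5\right) = - \frac{5}{4} \approx -1.25$)
$C{\left(t \right)} = 3 t$
$X{\left(W \right)} = - \frac{25}{4}$ ($X{\left(W \right)} = \left(-1\right) \left(- \frac{5}{4}\right) \left(-5\right) = \frac{5}{4} \left(-5\right) = - \frac{25}{4}$)
$v{\left(M \right)} = 9 + 2 M^{2}$ ($v{\left(M \right)} = \left(M^{2} + M^{2}\right) + 9 = 2 M^{2} + 9 = 9 + 2 M^{2}$)
$\left(v{\left(12 \right)} + C{\left(4 \right)}\right) X{\left(8 \right)} = \left(\left(9 + 2 \cdot 12^{2}\right) + 3 \cdot 4\right) \left(- \frac{25}{4}\right) = \left(\left(9 + 2 \cdot 144\right) + 12\right) \left(- \frac{25}{4}\right) = \left(\left(9 + 288\right) + 12\right) \left(- \frac{25}{4}\right) = \left(297 + 12\right) \left(- \frac{25}{4}\right) = 309 \left(- \frac{25}{4}\right) = - \frac{7725}{4}$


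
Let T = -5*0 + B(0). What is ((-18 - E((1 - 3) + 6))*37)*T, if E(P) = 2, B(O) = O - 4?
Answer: 2960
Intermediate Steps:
B(O) = -4 + O
T = -4 (T = -5*0 + (-4 + 0) = 0 - 4 = -4)
((-18 - E((1 - 3) + 6))*37)*T = ((-18 - 1*2)*37)*(-4) = ((-18 - 2)*37)*(-4) = -20*37*(-4) = -740*(-4) = 2960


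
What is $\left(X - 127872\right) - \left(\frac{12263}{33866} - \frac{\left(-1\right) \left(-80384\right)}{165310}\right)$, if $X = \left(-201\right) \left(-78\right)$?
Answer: $- \frac{314052449896613}{2799194230} \approx -1.1219 \cdot 10^{5}$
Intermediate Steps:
$X = 15678$
$\left(X - 127872\right) - \left(\frac{12263}{33866} - \frac{\left(-1\right) \left(-80384\right)}{165310}\right) = \left(15678 - 127872\right) - \left(\frac{12263}{33866} - \frac{\left(-1\right) \left(-80384\right)}{165310}\right) = -112194 + \left(80384 \cdot \frac{1}{165310} - \frac{12263}{33866}\right) = -112194 + \left(\frac{40192}{82655} - \frac{12263}{33866}\right) = -112194 + \frac{347544007}{2799194230} = - \frac{314052449896613}{2799194230}$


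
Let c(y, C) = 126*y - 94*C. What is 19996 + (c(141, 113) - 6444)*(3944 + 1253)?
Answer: 3657896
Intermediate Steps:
c(y, C) = -94*C + 126*y
19996 + (c(141, 113) - 6444)*(3944 + 1253) = 19996 + ((-94*113 + 126*141) - 6444)*(3944 + 1253) = 19996 + ((-10622 + 17766) - 6444)*5197 = 19996 + (7144 - 6444)*5197 = 19996 + 700*5197 = 19996 + 3637900 = 3657896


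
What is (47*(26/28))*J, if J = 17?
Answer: 10387/14 ≈ 741.93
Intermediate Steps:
(47*(26/28))*J = (47*(26/28))*17 = (47*(26*(1/28)))*17 = (47*(13/14))*17 = (611/14)*17 = 10387/14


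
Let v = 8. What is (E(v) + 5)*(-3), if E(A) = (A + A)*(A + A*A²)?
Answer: -24975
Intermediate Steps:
E(A) = 2*A*(A + A³) (E(A) = (2*A)*(A + A³) = 2*A*(A + A³))
(E(v) + 5)*(-3) = (2*8²*(1 + 8²) + 5)*(-3) = (2*64*(1 + 64) + 5)*(-3) = (2*64*65 + 5)*(-3) = (8320 + 5)*(-3) = 8325*(-3) = -24975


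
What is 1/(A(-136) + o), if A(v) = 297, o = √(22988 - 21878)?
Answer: 99/29033 - √1110/87099 ≈ 0.0030274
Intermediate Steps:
o = √1110 ≈ 33.317
1/(A(-136) + o) = 1/(297 + √1110)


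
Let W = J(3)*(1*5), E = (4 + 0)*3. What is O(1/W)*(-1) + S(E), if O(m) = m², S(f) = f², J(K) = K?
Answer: 32399/225 ≈ 144.00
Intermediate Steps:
E = 12 (E = 4*3 = 12)
W = 15 (W = 3*(1*5) = 3*5 = 15)
O(1/W)*(-1) + S(E) = (1/15)²*(-1) + 12² = (1/15)²*(-1) + 144 = (1/225)*(-1) + 144 = -1/225 + 144 = 32399/225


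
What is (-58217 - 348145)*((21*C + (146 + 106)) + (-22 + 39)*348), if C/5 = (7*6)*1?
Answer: -4298497236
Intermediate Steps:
C = 210 (C = 5*((7*6)*1) = 5*(42*1) = 5*42 = 210)
(-58217 - 348145)*((21*C + (146 + 106)) + (-22 + 39)*348) = (-58217 - 348145)*((21*210 + (146 + 106)) + (-22 + 39)*348) = -406362*((4410 + 252) + 17*348) = -406362*(4662 + 5916) = -406362*10578 = -4298497236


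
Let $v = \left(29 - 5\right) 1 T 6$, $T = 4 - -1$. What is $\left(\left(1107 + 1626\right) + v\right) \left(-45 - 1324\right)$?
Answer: $-4727157$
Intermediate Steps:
$T = 5$ ($T = 4 + 1 = 5$)
$v = 720$ ($v = \left(29 - 5\right) 1 \cdot 5 \cdot 6 = 24 \cdot 5 \cdot 6 = 24 \cdot 30 = 720$)
$\left(\left(1107 + 1626\right) + v\right) \left(-45 - 1324\right) = \left(\left(1107 + 1626\right) + 720\right) \left(-45 - 1324\right) = \left(2733 + 720\right) \left(-1369\right) = 3453 \left(-1369\right) = -4727157$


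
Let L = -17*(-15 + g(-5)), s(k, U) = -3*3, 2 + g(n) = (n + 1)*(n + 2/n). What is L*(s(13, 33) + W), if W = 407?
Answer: -155618/5 ≈ -31124.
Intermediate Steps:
g(n) = -2 + (1 + n)*(n + 2/n) (g(n) = -2 + (n + 1)*(n + 2/n) = -2 + (1 + n)*(n + 2/n))
s(k, U) = -9
L = -391/5 (L = -17*(-15 + (-5 + (-5)² + 2/(-5))) = -17*(-15 + (-5 + 25 + 2*(-⅕))) = -17*(-15 + (-5 + 25 - ⅖)) = -17*(-15 + 98/5) = -17*23/5 = -391/5 ≈ -78.200)
L*(s(13, 33) + W) = -391*(-9 + 407)/5 = -391/5*398 = -155618/5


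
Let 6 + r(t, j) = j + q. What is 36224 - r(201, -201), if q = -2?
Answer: 36433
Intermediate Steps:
r(t, j) = -8 + j (r(t, j) = -6 + (j - 2) = -6 + (-2 + j) = -8 + j)
36224 - r(201, -201) = 36224 - (-8 - 201) = 36224 - 1*(-209) = 36224 + 209 = 36433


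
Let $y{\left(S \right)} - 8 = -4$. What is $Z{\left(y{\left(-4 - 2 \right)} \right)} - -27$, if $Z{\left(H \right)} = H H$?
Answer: $43$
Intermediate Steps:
$y{\left(S \right)} = 4$ ($y{\left(S \right)} = 8 - 4 = 4$)
$Z{\left(H \right)} = H^{2}$
$Z{\left(y{\left(-4 - 2 \right)} \right)} - -27 = 4^{2} - -27 = 16 + 27 = 43$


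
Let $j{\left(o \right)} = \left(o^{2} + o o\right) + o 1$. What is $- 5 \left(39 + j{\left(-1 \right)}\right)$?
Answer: $-200$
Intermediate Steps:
$j{\left(o \right)} = o + 2 o^{2}$ ($j{\left(o \right)} = \left(o^{2} + o^{2}\right) + o = 2 o^{2} + o = o + 2 o^{2}$)
$- 5 \left(39 + j{\left(-1 \right)}\right) = - 5 \left(39 - \left(1 + 2 \left(-1\right)\right)\right) = - 5 \left(39 - \left(1 - 2\right)\right) = - 5 \left(39 - -1\right) = - 5 \left(39 + 1\right) = \left(-5\right) 40 = -200$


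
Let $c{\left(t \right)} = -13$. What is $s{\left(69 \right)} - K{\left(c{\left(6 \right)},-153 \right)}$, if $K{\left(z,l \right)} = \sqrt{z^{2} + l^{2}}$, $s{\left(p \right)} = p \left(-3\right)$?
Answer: $-207 - \sqrt{23578} \approx -360.55$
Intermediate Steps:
$s{\left(p \right)} = - 3 p$
$K{\left(z,l \right)} = \sqrt{l^{2} + z^{2}}$
$s{\left(69 \right)} - K{\left(c{\left(6 \right)},-153 \right)} = \left(-3\right) 69 - \sqrt{\left(-153\right)^{2} + \left(-13\right)^{2}} = -207 - \sqrt{23409 + 169} = -207 - \sqrt{23578}$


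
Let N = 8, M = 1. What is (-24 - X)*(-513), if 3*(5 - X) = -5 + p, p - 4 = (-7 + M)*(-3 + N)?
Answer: 20178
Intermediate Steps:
p = -26 (p = 4 + (-7 + 1)*(-3 + 8) = 4 - 6*5 = 4 - 30 = -26)
X = 46/3 (X = 5 - (-5 - 26)/3 = 5 - ⅓*(-31) = 5 + 31/3 = 46/3 ≈ 15.333)
(-24 - X)*(-513) = (-24 - 1*46/3)*(-513) = (-24 - 46/3)*(-513) = -118/3*(-513) = 20178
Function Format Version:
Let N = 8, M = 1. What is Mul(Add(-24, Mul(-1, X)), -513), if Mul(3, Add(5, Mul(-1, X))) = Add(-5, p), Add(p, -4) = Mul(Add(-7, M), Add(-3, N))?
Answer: 20178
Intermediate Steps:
p = -26 (p = Add(4, Mul(Add(-7, 1), Add(-3, 8))) = Add(4, Mul(-6, 5)) = Add(4, -30) = -26)
X = Rational(46, 3) (X = Add(5, Mul(Rational(-1, 3), Add(-5, -26))) = Add(5, Mul(Rational(-1, 3), -31)) = Add(5, Rational(31, 3)) = Rational(46, 3) ≈ 15.333)
Mul(Add(-24, Mul(-1, X)), -513) = Mul(Add(-24, Mul(-1, Rational(46, 3))), -513) = Mul(Add(-24, Rational(-46, 3)), -513) = Mul(Rational(-118, 3), -513) = 20178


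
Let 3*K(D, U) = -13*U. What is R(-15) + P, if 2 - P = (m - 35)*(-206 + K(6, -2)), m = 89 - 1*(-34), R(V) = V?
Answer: 52057/3 ≈ 17352.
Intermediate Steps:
K(D, U) = -13*U/3 (K(D, U) = (-13*U)/3 = -13*U/3)
m = 123 (m = 89 + 34 = 123)
P = 52102/3 (P = 2 - (123 - 35)*(-206 - 13/3*(-2)) = 2 - 88*(-206 + 26/3) = 2 - 88*(-592)/3 = 2 - 1*(-52096/3) = 2 + 52096/3 = 52102/3 ≈ 17367.)
R(-15) + P = -15 + 52102/3 = 52057/3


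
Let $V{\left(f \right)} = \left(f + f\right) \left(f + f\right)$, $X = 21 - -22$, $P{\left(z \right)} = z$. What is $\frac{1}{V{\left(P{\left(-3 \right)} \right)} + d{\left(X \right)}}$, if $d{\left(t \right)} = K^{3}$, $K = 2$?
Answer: $\frac{1}{44} \approx 0.022727$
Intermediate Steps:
$X = 43$ ($X = 21 + 22 = 43$)
$d{\left(t \right)} = 8$ ($d{\left(t \right)} = 2^{3} = 8$)
$V{\left(f \right)} = 4 f^{2}$ ($V{\left(f \right)} = 2 f 2 f = 4 f^{2}$)
$\frac{1}{V{\left(P{\left(-3 \right)} \right)} + d{\left(X \right)}} = \frac{1}{4 \left(-3\right)^{2} + 8} = \frac{1}{4 \cdot 9 + 8} = \frac{1}{36 + 8} = \frac{1}{44}$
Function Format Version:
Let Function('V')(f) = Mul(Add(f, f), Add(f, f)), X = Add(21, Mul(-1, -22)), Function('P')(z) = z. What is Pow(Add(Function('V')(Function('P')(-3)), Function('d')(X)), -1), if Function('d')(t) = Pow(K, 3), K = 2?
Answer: Rational(1, 44) ≈ 0.022727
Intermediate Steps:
X = 43 (X = Add(21, 22) = 43)
Function('d')(t) = 8 (Function('d')(t) = Pow(2, 3) = 8)
Function('V')(f) = Mul(4, Pow(f, 2)) (Function('V')(f) = Mul(Mul(2, f), Mul(2, f)) = Mul(4, Pow(f, 2)))
Pow(Add(Function('V')(Function('P')(-3)), Function('d')(X)), -1) = Pow(Add(Mul(4, Pow(-3, 2)), 8), -1) = Pow(Add(Mul(4, 9), 8), -1) = Pow(Add(36, 8), -1) = Pow(44, -1) = Rational(1, 44)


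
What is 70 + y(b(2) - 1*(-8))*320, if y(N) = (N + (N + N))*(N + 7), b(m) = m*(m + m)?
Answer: 353350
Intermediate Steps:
b(m) = 2*m² (b(m) = m*(2*m) = 2*m²)
y(N) = 3*N*(7 + N) (y(N) = (N + 2*N)*(7 + N) = (3*N)*(7 + N) = 3*N*(7 + N))
70 + y(b(2) - 1*(-8))*320 = 70 + (3*(2*2² - 1*(-8))*(7 + (2*2² - 1*(-8))))*320 = 70 + (3*(2*4 + 8)*(7 + (2*4 + 8)))*320 = 70 + (3*(8 + 8)*(7 + (8 + 8)))*320 = 70 + (3*16*(7 + 16))*320 = 70 + (3*16*23)*320 = 70 + 1104*320 = 70 + 353280 = 353350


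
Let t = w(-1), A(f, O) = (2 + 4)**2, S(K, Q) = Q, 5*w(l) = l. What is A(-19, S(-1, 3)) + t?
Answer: 179/5 ≈ 35.800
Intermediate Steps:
w(l) = l/5
A(f, O) = 36 (A(f, O) = 6**2 = 36)
t = -1/5 (t = (1/5)*(-1) = -1/5 ≈ -0.20000)
A(-19, S(-1, 3)) + t = 36 - 1/5 = 179/5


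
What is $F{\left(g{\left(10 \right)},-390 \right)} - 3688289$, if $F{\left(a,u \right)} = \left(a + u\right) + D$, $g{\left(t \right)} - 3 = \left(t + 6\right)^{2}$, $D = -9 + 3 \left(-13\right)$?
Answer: $-3688468$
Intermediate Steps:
$D = -48$ ($D = -9 - 39 = -48$)
$g{\left(t \right)} = 3 + \left(6 + t\right)^{2}$ ($g{\left(t \right)} = 3 + \left(t + 6\right)^{2} = 3 + \left(6 + t\right)^{2}$)
$F{\left(a,u \right)} = -48 + a + u$ ($F{\left(a,u \right)} = \left(a + u\right) - 48 = -48 + a + u$)
$F{\left(g{\left(10 \right)},-390 \right)} - 3688289 = \left(-48 + \left(3 + \left(6 + 10\right)^{2}\right) - 390\right) - 3688289 = \left(-48 + \left(3 + 16^{2}\right) - 390\right) - 3688289 = \left(-48 + \left(3 + 256\right) - 390\right) - 3688289 = \left(-48 + 259 - 390\right) - 3688289 = -179 - 3688289 = -3688468$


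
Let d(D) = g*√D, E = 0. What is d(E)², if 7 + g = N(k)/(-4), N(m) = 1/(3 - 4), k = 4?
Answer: 0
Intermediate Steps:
N(m) = -1 (N(m) = 1/(-1) = -1)
g = -27/4 (g = -7 - 1/(-4) = -7 - 1*(-¼) = -7 + ¼ = -27/4 ≈ -6.7500)
d(D) = -27*√D/4
d(E)² = (-27*√0/4)² = (-27/4*0)² = 0² = 0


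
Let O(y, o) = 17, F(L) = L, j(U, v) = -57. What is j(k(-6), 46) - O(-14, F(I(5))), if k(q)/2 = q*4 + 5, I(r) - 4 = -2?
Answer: -74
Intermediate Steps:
I(r) = 2 (I(r) = 4 - 2 = 2)
k(q) = 10 + 8*q (k(q) = 2*(q*4 + 5) = 2*(4*q + 5) = 2*(5 + 4*q) = 10 + 8*q)
j(k(-6), 46) - O(-14, F(I(5))) = -57 - 1*17 = -57 - 17 = -74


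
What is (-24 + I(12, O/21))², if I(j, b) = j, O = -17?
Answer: 144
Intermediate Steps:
(-24 + I(12, O/21))² = (-24 + 12)² = (-12)² = 144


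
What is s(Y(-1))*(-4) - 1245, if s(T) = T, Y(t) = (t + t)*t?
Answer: -1253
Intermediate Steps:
Y(t) = 2*t² (Y(t) = (2*t)*t = 2*t²)
s(Y(-1))*(-4) - 1245 = (2*(-1)²)*(-4) - 1245 = (2*1)*(-4) - 1245 = 2*(-4) - 1245 = -8 - 1245 = -1253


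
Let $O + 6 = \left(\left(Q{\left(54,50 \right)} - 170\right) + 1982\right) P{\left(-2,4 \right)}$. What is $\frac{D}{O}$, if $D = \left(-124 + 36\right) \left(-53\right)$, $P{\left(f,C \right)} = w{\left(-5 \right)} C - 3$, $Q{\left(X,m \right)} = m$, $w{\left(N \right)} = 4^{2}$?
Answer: $\frac{583}{14197} \approx 0.041065$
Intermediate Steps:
$w{\left(N \right)} = 16$
$P{\left(f,C \right)} = -3 + 16 C$ ($P{\left(f,C \right)} = 16 C - 3 = -3 + 16 C$)
$D = 4664$ ($D = \left(-88\right) \left(-53\right) = 4664$)
$O = 113576$ ($O = -6 + \left(\left(50 - 170\right) + 1982\right) \left(-3 + 16 \cdot 4\right) = -6 + \left(-120 + 1982\right) \left(-3 + 64\right) = -6 + 1862 \cdot 61 = -6 + 113582 = 113576$)
$\frac{D}{O} = \frac{4664}{113576} = 4664 \cdot \frac{1}{113576} = \frac{583}{14197}$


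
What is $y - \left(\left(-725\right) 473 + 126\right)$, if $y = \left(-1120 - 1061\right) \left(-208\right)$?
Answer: $796447$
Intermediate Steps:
$y = 453648$ ($y = \left(-2181\right) \left(-208\right) = 453648$)
$y - \left(\left(-725\right) 473 + 126\right) = 453648 - \left(\left(-725\right) 473 + 126\right) = 453648 - \left(-342925 + 126\right) = 453648 - -342799 = 453648 + 342799 = 796447$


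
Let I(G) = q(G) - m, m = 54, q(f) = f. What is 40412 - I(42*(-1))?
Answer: 40508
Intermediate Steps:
I(G) = -54 + G (I(G) = G - 1*54 = G - 54 = -54 + G)
40412 - I(42*(-1)) = 40412 - (-54 + 42*(-1)) = 40412 - (-54 - 42) = 40412 - 1*(-96) = 40412 + 96 = 40508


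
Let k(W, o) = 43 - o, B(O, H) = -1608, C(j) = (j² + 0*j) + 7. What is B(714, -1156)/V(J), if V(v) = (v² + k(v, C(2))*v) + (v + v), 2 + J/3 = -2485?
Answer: -536/18470949 ≈ -2.9019e-5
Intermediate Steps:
J = -7461 (J = -6 + 3*(-2485) = -6 - 7455 = -7461)
C(j) = 7 + j² (C(j) = (j² + 0) + 7 = j² + 7 = 7 + j²)
V(v) = v² + 34*v (V(v) = (v² + (43 - (7 + 2²))*v) + (v + v) = (v² + (43 - (7 + 4))*v) + 2*v = (v² + (43 - 1*11)*v) + 2*v = (v² + (43 - 11)*v) + 2*v = (v² + 32*v) + 2*v = v² + 34*v)
B(714, -1156)/V(J) = -1608*(-1/(7461*(34 - 7461))) = -1608/((-7461*(-7427))) = -1608/55412847 = -1608*1/55412847 = -536/18470949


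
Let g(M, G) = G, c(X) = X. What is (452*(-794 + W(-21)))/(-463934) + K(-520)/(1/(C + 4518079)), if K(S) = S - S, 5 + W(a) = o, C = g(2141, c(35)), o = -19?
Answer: 184868/231967 ≈ 0.79696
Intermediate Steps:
C = 35
W(a) = -24 (W(a) = -5 - 19 = -24)
K(S) = 0
(452*(-794 + W(-21)))/(-463934) + K(-520)/(1/(C + 4518079)) = (452*(-794 - 24))/(-463934) + 0/(1/(35 + 4518079)) = (452*(-818))*(-1/463934) + 0/(1/4518114) = -369736*(-1/463934) + 0/(1/4518114) = 184868/231967 + 0*4518114 = 184868/231967 + 0 = 184868/231967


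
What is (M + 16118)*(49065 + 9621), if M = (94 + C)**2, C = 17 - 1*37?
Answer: 1267265484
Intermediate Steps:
C = -20 (C = 17 - 37 = -20)
M = 5476 (M = (94 - 20)**2 = 74**2 = 5476)
(M + 16118)*(49065 + 9621) = (5476 + 16118)*(49065 + 9621) = 21594*58686 = 1267265484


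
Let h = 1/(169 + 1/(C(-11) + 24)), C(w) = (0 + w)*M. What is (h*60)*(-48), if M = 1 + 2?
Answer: -324/19 ≈ -17.053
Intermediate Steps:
M = 3
C(w) = 3*w (C(w) = (0 + w)*3 = w*3 = 3*w)
h = 9/1520 (h = 1/(169 + 1/(3*(-11) + 24)) = 1/(169 + 1/(-33 + 24)) = 1/(169 + 1/(-9)) = 1/(169 - 1/9) = 1/(1520/9) = 9/1520 ≈ 0.0059211)
(h*60)*(-48) = ((9/1520)*60)*(-48) = (27/76)*(-48) = -324/19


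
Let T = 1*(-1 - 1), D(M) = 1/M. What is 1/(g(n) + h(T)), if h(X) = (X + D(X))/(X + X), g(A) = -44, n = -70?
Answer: -8/347 ≈ -0.023055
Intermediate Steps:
T = -2 (T = 1*(-2) = -2)
h(X) = (X + 1/X)/(2*X) (h(X) = (X + 1/X)/(X + X) = (X + 1/X)/((2*X)) = (X + 1/X)*(1/(2*X)) = (X + 1/X)/(2*X))
1/(g(n) + h(T)) = 1/(-44 + (½)*(1 + (-2)²)/(-2)²) = 1/(-44 + (½)*(¼)*(1 + 4)) = 1/(-44 + (½)*(¼)*5) = 1/(-44 + 5/8) = 1/(-347/8) = -8/347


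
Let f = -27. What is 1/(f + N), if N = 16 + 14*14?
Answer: 1/185 ≈ 0.0054054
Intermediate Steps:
N = 212 (N = 16 + 196 = 212)
1/(f + N) = 1/(-27 + 212) = 1/185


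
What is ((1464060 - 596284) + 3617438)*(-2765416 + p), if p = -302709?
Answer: -13761197203750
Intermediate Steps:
((1464060 - 596284) + 3617438)*(-2765416 + p) = ((1464060 - 596284) + 3617438)*(-2765416 - 302709) = (867776 + 3617438)*(-3068125) = 4485214*(-3068125) = -13761197203750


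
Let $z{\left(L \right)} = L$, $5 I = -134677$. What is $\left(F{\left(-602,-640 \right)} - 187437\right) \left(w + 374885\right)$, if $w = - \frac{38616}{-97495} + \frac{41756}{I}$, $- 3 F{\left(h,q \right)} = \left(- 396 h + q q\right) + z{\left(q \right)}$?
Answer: $- \frac{1984794949987465499247}{13130334115} \approx -1.5116 \cdot 10^{11}$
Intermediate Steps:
$I = - \frac{134677}{5}$ ($I = \frac{1}{5} \left(-134677\right) = - \frac{134677}{5} \approx -26935.0$)
$F{\left(h,q \right)} = 132 h - \frac{q}{3} - \frac{q^{2}}{3}$ ($F{\left(h,q \right)} = - \frac{\left(- 396 h + q q\right) + q}{3} = - \frac{\left(- 396 h + q^{2}\right) + q}{3} = - \frac{\left(q^{2} - 396 h\right) + q}{3} = - \frac{q + q^{2} - 396 h}{3} = 132 h - \frac{q}{3} - \frac{q^{2}}{3}$)
$w = - \frac{15154319068}{13130334115}$ ($w = - \frac{38616}{-97495} + \frac{41756}{- \frac{134677}{5}} = \left(-38616\right) \left(- \frac{1}{97495}\right) + 41756 \left(- \frac{5}{134677}\right) = \frac{38616}{97495} - \frac{208780}{134677} = - \frac{15154319068}{13130334115} \approx -1.1541$)
$\left(F{\left(-602,-640 \right)} - 187437\right) \left(w + 374885\right) = \left(\left(132 \left(-602\right) - - \frac{640}{3} - \frac{\left(-640\right)^{2}}{3}\right) - 187437\right) \left(- \frac{15154319068}{13130334115} + 374885\right) = \left(\left(-79464 + \frac{640}{3} - \frac{409600}{3}\right) - 187437\right) \frac{4922350150382707}{13130334115} = \left(-215784 - 187437\right) \frac{4922350150382707}{13130334115} = \left(-403221\right) \frac{4922350150382707}{13130334115} = - \frac{1984794949987465499247}{13130334115}$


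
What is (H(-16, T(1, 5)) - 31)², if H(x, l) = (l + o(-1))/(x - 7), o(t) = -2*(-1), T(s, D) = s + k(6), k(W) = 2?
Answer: 515524/529 ≈ 974.53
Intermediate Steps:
T(s, D) = 2 + s (T(s, D) = s + 2 = 2 + s)
o(t) = 2
H(x, l) = (2 + l)/(-7 + x) (H(x, l) = (l + 2)/(x - 7) = (2 + l)/(-7 + x))
(H(-16, T(1, 5)) - 31)² = ((2 + (2 + 1))/(-7 - 16) - 31)² = ((2 + 3)/(-23) - 31)² = (-1/23*5 - 31)² = (-5/23 - 31)² = (-718/23)² = 515524/529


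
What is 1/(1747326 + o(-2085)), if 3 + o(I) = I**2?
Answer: 1/6094548 ≈ 1.6408e-7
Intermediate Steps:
o(I) = -3 + I**2
1/(1747326 + o(-2085)) = 1/(1747326 + (-3 + (-2085)**2)) = 1/(1747326 + (-3 + 4347225)) = 1/(1747326 + 4347222) = 1/6094548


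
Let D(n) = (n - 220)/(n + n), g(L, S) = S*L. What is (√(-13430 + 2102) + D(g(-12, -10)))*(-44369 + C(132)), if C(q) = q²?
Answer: 134725/12 - 215560*I*√177 ≈ 11227.0 - 2.8678e+6*I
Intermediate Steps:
g(L, S) = L*S
D(n) = (-220 + n)/(2*n) (D(n) = (-220 + n)/((2*n)) = (-220 + n)*(1/(2*n)) = (-220 + n)/(2*n))
(√(-13430 + 2102) + D(g(-12, -10)))*(-44369 + C(132)) = (√(-13430 + 2102) + (-220 - 12*(-10))/(2*((-12*(-10)))))*(-44369 + 132²) = (√(-11328) + (½)*(-220 + 120)/120)*(-44369 + 17424) = (8*I*√177 + (½)*(1/120)*(-100))*(-26945) = (8*I*√177 - 5/12)*(-26945) = (-5/12 + 8*I*√177)*(-26945) = 134725/12 - 215560*I*√177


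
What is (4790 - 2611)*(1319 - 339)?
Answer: 2135420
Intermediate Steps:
(4790 - 2611)*(1319 - 339) = 2179*980 = 2135420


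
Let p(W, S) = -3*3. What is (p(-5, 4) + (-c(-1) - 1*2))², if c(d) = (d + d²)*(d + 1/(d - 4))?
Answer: 121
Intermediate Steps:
p(W, S) = -9
c(d) = (d + d²)*(d + 1/(-4 + d))
(p(-5, 4) + (-c(-1) - 1*2))² = (-9 + (-(-1)*(1 + (-1)³ - 3*(-1) - 3*(-1)²)/(-4 - 1) - 1*2))² = (-9 + (-(-1)*(1 - 1 + 3 - 3*1)/(-5) - 2))² = (-9 + (-(-1)*(-1)*(1 - 1 + 3 - 3)/5 - 2))² = (-9 + (-(-1)*(-1)*0/5 - 2))² = (-9 + (-1*0 - 2))² = (-9 + (0 - 2))² = (-9 - 2)² = (-11)² = 121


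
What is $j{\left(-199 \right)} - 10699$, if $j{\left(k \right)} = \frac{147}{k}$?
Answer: $- \frac{2129248}{199} \approx -10700.0$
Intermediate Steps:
$j{\left(-199 \right)} - 10699 = \frac{147}{-199} - 10699 = 147 \left(- \frac{1}{199}\right) - 10699 = - \frac{147}{199} - 10699 = - \frac{2129248}{199}$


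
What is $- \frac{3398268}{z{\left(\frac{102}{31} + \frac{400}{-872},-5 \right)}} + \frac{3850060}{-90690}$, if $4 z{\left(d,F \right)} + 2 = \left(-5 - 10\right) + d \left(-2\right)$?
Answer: $\frac{416518667547398}{694494951} \approx 5.9974 \cdot 10^{5}$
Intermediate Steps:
$z{\left(d,F \right)} = - \frac{17}{4} - \frac{d}{2}$ ($z{\left(d,F \right)} = - \frac{1}{2} + \frac{\left(-5 - 10\right) + d \left(-2\right)}{4} = - \frac{1}{2} + \frac{\left(-5 - 10\right) - 2 d}{4} = - \frac{1}{2} + \frac{-15 - 2 d}{4} = - \frac{1}{2} - \left(\frac{15}{4} + \frac{d}{2}\right) = - \frac{17}{4} - \frac{d}{2}$)
$- \frac{3398268}{z{\left(\frac{102}{31} + \frac{400}{-872},-5 \right)}} + \frac{3850060}{-90690} = - \frac{3398268}{- \frac{17}{4} - \frac{\frac{102}{31} + \frac{400}{-872}}{2}} + \frac{3850060}{-90690} = - \frac{3398268}{- \frac{17}{4} - \frac{102 \cdot \frac{1}{31} + 400 \left(- \frac{1}{872}\right)}{2}} + 3850060 \left(- \frac{1}{90690}\right) = - \frac{3398268}{- \frac{17}{4} - \frac{\frac{102}{31} - \frac{50}{109}}{2}} - \frac{385006}{9069} = - \frac{3398268}{- \frac{17}{4} - \frac{4784}{3379}} - \frac{385006}{9069} = - \frac{3398268}{- \frac{76579}{13516}} - \frac{385006}{9069} = \left(-3398268\right) \left(- \frac{13516}{76579}\right) - \frac{385006}{9069} = \frac{45930990288}{76579} - \frac{385006}{9069} = \frac{416518667547398}{694494951}$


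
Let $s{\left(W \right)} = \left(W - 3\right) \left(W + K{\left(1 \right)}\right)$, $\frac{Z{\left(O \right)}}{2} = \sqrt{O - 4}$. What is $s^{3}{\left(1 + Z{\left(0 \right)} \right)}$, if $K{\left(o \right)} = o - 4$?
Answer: $7488 - 2816 i \approx 7488.0 - 2816.0 i$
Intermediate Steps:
$Z{\left(O \right)} = 2 \sqrt{-4 + O}$ ($Z{\left(O \right)} = 2 \sqrt{O - 4} = 2 \sqrt{-4 + O}$)
$K{\left(o \right)} = -4 + o$ ($K{\left(o \right)} = o - 4 = -4 + o$)
$s{\left(W \right)} = \left(-3 + W\right)^{2}$ ($s{\left(W \right)} = \left(W - 3\right) \left(W + \left(-4 + 1\right)\right) = \left(-3 + W\right) \left(W - 3\right) = \left(-3 + W\right) \left(-3 + W\right) = \left(-3 + W\right)^{2}$)
$s^{3}{\left(1 + Z{\left(0 \right)} \right)} = \left(9 + \left(1 + 2 \sqrt{-4 + 0}\right)^{2} - 6 \left(1 + 2 \sqrt{-4 + 0}\right)\right)^{3} = \left(9 + \left(1 + 2 \sqrt{-4}\right)^{2} - 6 \left(1 + 2 \sqrt{-4}\right)\right)^{3} = \left(9 + \left(1 + 2 \cdot 2 i\right)^{2} - 6 \left(1 + 2 \cdot 2 i\right)\right)^{3} = \left(9 + \left(1 + 4 i\right)^{2} - 6 \left(1 + 4 i\right)\right)^{3} = \left(9 + \left(1 + 4 i\right)^{2} - \left(6 + 24 i\right)\right)^{3} = \left(3 + \left(1 + 4 i\right)^{2} - 24 i\right)^{3}$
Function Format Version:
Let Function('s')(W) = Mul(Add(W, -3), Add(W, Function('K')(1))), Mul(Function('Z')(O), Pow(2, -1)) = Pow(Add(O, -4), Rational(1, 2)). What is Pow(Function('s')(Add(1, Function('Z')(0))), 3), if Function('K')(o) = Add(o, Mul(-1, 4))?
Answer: Add(7488, Mul(-2816, I)) ≈ Add(7488.0, Mul(-2816.0, I))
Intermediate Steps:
Function('Z')(O) = Mul(2, Pow(Add(-4, O), Rational(1, 2))) (Function('Z')(O) = Mul(2, Pow(Add(O, -4), Rational(1, 2))) = Mul(2, Pow(Add(-4, O), Rational(1, 2))))
Function('K')(o) = Add(-4, o) (Function('K')(o) = Add(o, -4) = Add(-4, o))
Function('s')(W) = Pow(Add(-3, W), 2) (Function('s')(W) = Mul(Add(W, -3), Add(W, Add(-4, 1))) = Mul(Add(-3, W), Add(W, -3)) = Mul(Add(-3, W), Add(-3, W)) = Pow(Add(-3, W), 2))
Pow(Function('s')(Add(1, Function('Z')(0))), 3) = Pow(Add(9, Pow(Add(1, Mul(2, Pow(Add(-4, 0), Rational(1, 2)))), 2), Mul(-6, Add(1, Mul(2, Pow(Add(-4, 0), Rational(1, 2)))))), 3) = Pow(Add(9, Pow(Add(1, Mul(2, Pow(-4, Rational(1, 2)))), 2), Mul(-6, Add(1, Mul(2, Pow(-4, Rational(1, 2)))))), 3) = Pow(Add(9, Pow(Add(1, Mul(2, Mul(2, I))), 2), Mul(-6, Add(1, Mul(2, Mul(2, I))))), 3) = Pow(Add(9, Pow(Add(1, Mul(4, I)), 2), Mul(-6, Add(1, Mul(4, I)))), 3) = Pow(Add(9, Pow(Add(1, Mul(4, I)), 2), Add(-6, Mul(-24, I))), 3) = Pow(Add(3, Pow(Add(1, Mul(4, I)), 2), Mul(-24, I)), 3)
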